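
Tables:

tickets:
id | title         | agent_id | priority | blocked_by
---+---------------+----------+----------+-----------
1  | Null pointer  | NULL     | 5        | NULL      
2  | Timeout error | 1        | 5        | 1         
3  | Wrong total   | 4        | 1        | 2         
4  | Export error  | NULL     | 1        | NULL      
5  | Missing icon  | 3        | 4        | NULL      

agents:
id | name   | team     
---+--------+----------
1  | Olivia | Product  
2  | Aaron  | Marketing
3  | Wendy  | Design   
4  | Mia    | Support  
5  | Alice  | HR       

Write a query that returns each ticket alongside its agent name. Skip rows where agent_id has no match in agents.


INNER JOIN keeps only tickets rows whose agent_id matches an id in agents. Walk through each ticket:
  - ticket 1 (Null pointer): agent_id=NULL, no match -> dropped
  - ticket 2 (Timeout error): agent_id=1 -> matches Olivia
  - ticket 3 (Wrong total): agent_id=4 -> matches Mia
  - ticket 4 (Export error): agent_id=NULL, no match -> dropped
  - ticket 5 (Missing icon): agent_id=3 -> matches Wendy
So 2 of 5 rows are dropped.

SQL:
SELECT a.title, b.name AS agent
FROM tickets a
INNER JOIN agents b ON a.agent_id = b.id

Result:
title         | agent 
--------------+-------
Timeout error | Olivia
Wrong total   | Mia   
Missing icon  | Wendy 


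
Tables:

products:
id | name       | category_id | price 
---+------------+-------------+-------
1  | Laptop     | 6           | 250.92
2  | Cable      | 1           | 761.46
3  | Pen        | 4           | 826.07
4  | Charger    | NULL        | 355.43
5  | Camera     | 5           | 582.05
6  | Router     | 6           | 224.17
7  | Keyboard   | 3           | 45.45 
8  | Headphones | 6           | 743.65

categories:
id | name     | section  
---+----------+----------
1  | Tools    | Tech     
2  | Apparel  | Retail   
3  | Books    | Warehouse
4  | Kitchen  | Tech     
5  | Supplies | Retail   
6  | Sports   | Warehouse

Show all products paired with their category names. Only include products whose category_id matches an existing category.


INNER JOIN keeps only products rows whose category_id matches an id in categories. Walk through each product:
  - product 1 (Laptop): category_id=6 -> matches Sports
  - product 2 (Cable): category_id=1 -> matches Tools
  - product 3 (Pen): category_id=4 -> matches Kitchen
  - product 4 (Charger): category_id=NULL, no match -> dropped
  - product 5 (Camera): category_id=5 -> matches Supplies
  - product 6 (Router): category_id=6 -> matches Sports
  - product 7 (Keyboard): category_id=3 -> matches Books
  - product 8 (Headphones): category_id=6 -> matches Sports
So 1 of 8 rows is dropped.

SQL:
SELECT a.name, b.name AS category
FROM products a
INNER JOIN categories b ON a.category_id = b.id

Result:
name       | category
-----------+---------
Laptop     | Sports  
Cable      | Tools   
Pen        | Kitchen 
Camera     | Supplies
Router     | Sports  
Keyboard   | Books   
Headphones | Sports  


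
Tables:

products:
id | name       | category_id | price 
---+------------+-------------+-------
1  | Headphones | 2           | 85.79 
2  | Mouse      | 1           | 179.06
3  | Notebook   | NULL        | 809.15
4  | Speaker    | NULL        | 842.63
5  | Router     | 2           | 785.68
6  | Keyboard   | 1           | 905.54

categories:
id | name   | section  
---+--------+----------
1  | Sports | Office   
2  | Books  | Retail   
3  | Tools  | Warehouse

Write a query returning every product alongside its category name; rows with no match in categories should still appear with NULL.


LEFT JOIN keeps every row from products (the left table); where category_id has no match in categories, the category columns become NULL. Walk through each product:
  - product 1 (Headphones): category_id=2 -> matches Books
  - product 2 (Mouse): category_id=1 -> matches Sports
  - product 3 (Notebook): category_id=NULL, no match -> kept with NULL
  - product 4 (Speaker): category_id=NULL, no match -> kept with NULL
  - product 5 (Router): category_id=2 -> matches Books
  - product 6 (Keyboard): category_id=1 -> matches Sports
All 6 rows appear; 2 have NULL category.

SQL:
SELECT a.name, b.name AS category
FROM products a
LEFT JOIN categories b ON a.category_id = b.id

Result:
name       | category
-----------+---------
Headphones | Books   
Mouse      | Sports  
Notebook   | NULL    
Speaker    | NULL    
Router     | Books   
Keyboard   | Sports  


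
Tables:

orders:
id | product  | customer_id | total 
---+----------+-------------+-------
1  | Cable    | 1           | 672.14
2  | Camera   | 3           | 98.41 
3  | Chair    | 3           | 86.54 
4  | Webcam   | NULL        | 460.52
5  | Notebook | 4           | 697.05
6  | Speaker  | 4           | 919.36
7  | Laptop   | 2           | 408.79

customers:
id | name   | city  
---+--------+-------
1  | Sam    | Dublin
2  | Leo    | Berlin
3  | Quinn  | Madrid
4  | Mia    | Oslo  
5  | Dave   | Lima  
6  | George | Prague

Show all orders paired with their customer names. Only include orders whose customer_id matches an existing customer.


INNER JOIN keeps only orders rows whose customer_id matches an id in customers. Walk through each order:
  - order 1 (Cable): customer_id=1 -> matches Sam
  - order 2 (Camera): customer_id=3 -> matches Quinn
  - order 3 (Chair): customer_id=3 -> matches Quinn
  - order 4 (Webcam): customer_id=NULL, no match -> dropped
  - order 5 (Notebook): customer_id=4 -> matches Mia
  - order 6 (Speaker): customer_id=4 -> matches Mia
  - order 7 (Laptop): customer_id=2 -> matches Leo
So 1 of 7 rows is dropped.

SQL:
SELECT a.product, b.name AS customer
FROM orders a
INNER JOIN customers b ON a.customer_id = b.id

Result:
product  | customer
---------+---------
Cable    | Sam     
Camera   | Quinn   
Chair    | Quinn   
Notebook | Mia     
Speaker  | Mia     
Laptop   | Leo     


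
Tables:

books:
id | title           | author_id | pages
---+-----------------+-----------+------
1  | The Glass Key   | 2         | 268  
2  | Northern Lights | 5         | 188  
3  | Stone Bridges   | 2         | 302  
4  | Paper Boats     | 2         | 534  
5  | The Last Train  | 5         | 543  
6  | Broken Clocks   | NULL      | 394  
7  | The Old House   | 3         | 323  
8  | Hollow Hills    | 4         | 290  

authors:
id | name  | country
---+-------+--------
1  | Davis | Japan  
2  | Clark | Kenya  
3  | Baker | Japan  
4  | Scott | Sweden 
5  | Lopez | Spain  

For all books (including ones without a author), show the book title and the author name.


LEFT JOIN keeps every row from books (the left table); where author_id has no match in authors, the author columns become NULL. Walk through each book:
  - book 1 (The Glass Key): author_id=2 -> matches Clark
  - book 2 (Northern Lights): author_id=5 -> matches Lopez
  - book 3 (Stone Bridges): author_id=2 -> matches Clark
  - book 4 (Paper Boats): author_id=2 -> matches Clark
  - book 5 (The Last Train): author_id=5 -> matches Lopez
  - book 6 (Broken Clocks): author_id=NULL, no match -> kept with NULL
  - book 7 (The Old House): author_id=3 -> matches Baker
  - book 8 (Hollow Hills): author_id=4 -> matches Scott
All 8 rows appear; 1 has NULL author.

SQL:
SELECT a.title, b.name AS author
FROM books a
LEFT JOIN authors b ON a.author_id = b.id

Result:
title           | author
----------------+-------
The Glass Key   | Clark 
Northern Lights | Lopez 
Stone Bridges   | Clark 
Paper Boats     | Clark 
The Last Train  | Lopez 
Broken Clocks   | NULL  
The Old House   | Baker 
Hollow Hills    | Scott 


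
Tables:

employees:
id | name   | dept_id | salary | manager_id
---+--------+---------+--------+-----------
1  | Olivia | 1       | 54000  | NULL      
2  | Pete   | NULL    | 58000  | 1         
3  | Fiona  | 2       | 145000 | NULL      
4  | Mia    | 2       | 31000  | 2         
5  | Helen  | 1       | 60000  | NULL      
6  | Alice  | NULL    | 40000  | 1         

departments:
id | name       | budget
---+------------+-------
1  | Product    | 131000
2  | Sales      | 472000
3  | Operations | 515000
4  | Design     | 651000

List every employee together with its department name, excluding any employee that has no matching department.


INNER JOIN keeps only employees rows whose dept_id matches an id in departments. Walk through each employee:
  - employee 1 (Olivia): dept_id=1 -> matches Product
  - employee 2 (Pete): dept_id=NULL, no match -> dropped
  - employee 3 (Fiona): dept_id=2 -> matches Sales
  - employee 4 (Mia): dept_id=2 -> matches Sales
  - employee 5 (Helen): dept_id=1 -> matches Product
  - employee 6 (Alice): dept_id=NULL, no match -> dropped
So 2 of 6 rows are dropped.

SQL:
SELECT a.name, b.name AS department
FROM employees a
INNER JOIN departments b ON a.dept_id = b.id

Result:
name   | department
-------+-----------
Olivia | Product   
Fiona  | Sales     
Mia    | Sales     
Helen  | Product   


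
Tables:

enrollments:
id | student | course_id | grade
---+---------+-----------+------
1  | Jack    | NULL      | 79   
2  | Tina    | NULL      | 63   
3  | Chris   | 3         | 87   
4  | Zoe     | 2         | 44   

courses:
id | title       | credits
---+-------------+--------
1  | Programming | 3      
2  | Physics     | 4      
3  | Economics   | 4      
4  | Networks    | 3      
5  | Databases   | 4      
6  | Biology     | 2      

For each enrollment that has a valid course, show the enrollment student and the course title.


INNER JOIN keeps only enrollments rows whose course_id matches an id in courses. Walk through each enrollment:
  - enrollment 1 (Jack): course_id=NULL, no match -> dropped
  - enrollment 2 (Tina): course_id=NULL, no match -> dropped
  - enrollment 3 (Chris): course_id=3 -> matches Economics
  - enrollment 4 (Zoe): course_id=2 -> matches Physics
So 2 of 4 rows are dropped.

SQL:
SELECT a.student, b.title AS course
FROM enrollments a
INNER JOIN courses b ON a.course_id = b.id

Result:
student | course   
--------+----------
Chris   | Economics
Zoe     | Physics  


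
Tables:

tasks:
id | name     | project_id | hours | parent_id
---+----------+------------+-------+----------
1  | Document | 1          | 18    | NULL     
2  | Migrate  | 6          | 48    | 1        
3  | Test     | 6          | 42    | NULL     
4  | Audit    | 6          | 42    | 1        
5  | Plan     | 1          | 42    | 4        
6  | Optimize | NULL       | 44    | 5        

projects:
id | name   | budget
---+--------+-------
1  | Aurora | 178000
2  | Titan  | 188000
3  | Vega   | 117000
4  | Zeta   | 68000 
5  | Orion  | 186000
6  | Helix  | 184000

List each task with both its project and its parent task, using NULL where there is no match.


Two LEFT JOINs from the same base table tasks: one to projects via project_id, one to tasks itself via parent_id. Both are LEFT so every task is preserved.
Match against projects:
  - task 1 (Document): project_id=1 -> matches Aurora
  - task 2 (Migrate): project_id=6 -> matches Helix
  - task 3 (Test): project_id=6 -> matches Helix
  - task 4 (Audit): project_id=6 -> matches Helix
  - task 5 (Plan): project_id=1 -> matches Aurora
  - task 6 (Optimize): project_id=NULL, no match -> kept with NULL
Match against tasks (self):
  - task 1 (Document): parent_id=NULL -> NULL
  - task 2 (Migrate): parent_id=1 -> Document
  - task 3 (Test): parent_id=NULL -> NULL
  - task 4 (Audit): parent_id=1 -> Document
  - task 5 (Plan): parent_id=4 -> Audit
  - task 6 (Optimize): parent_id=5 -> Plan

SQL:
SELECT a.name, b.name AS project, c.name AS parent
FROM tasks a
LEFT JOIN projects b ON a.project_id = b.id
LEFT JOIN tasks c ON a.parent_id = c.id

Result:
name     | project | parent  
---------+---------+---------
Document | Aurora  | NULL    
Migrate  | Helix   | Document
Test     | Helix   | NULL    
Audit    | Helix   | Document
Plan     | Aurora  | Audit   
Optimize | NULL    | Plan    


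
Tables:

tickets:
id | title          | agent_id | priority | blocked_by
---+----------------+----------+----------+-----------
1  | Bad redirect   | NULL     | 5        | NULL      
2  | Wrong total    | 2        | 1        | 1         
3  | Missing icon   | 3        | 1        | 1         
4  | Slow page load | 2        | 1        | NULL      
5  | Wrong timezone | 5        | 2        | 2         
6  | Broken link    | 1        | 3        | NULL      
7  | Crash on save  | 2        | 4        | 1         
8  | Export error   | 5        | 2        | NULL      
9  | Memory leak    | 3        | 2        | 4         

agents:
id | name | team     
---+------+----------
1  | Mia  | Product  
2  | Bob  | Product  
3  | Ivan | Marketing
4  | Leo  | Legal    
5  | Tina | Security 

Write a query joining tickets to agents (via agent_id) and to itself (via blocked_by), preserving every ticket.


Two LEFT JOINs from the same base table tickets: one to agents via agent_id, one to tickets itself via blocked_by. Both are LEFT so every ticket is preserved.
Match against agents:
  - ticket 1 (Bad redirect): agent_id=NULL, no match -> kept with NULL
  - ticket 2 (Wrong total): agent_id=2 -> matches Bob
  - ticket 3 (Missing icon): agent_id=3 -> matches Ivan
  - ticket 4 (Slow page load): agent_id=2 -> matches Bob
  - ticket 5 (Wrong timezone): agent_id=5 -> matches Tina
  - ticket 6 (Broken link): agent_id=1 -> matches Mia
  - ticket 7 (Crash on save): agent_id=2 -> matches Bob
  - ticket 8 (Export error): agent_id=5 -> matches Tina
  - ticket 9 (Memory leak): agent_id=3 -> matches Ivan
Match against tickets (self):
  - ticket 1 (Bad redirect): blocked_by=NULL -> NULL
  - ticket 2 (Wrong total): blocked_by=1 -> Bad redirect
  - ticket 3 (Missing icon): blocked_by=1 -> Bad redirect
  - ticket 4 (Slow page load): blocked_by=NULL -> NULL
  - ticket 5 (Wrong timezone): blocked_by=2 -> Wrong total
  - ticket 6 (Broken link): blocked_by=NULL -> NULL
  - ticket 7 (Crash on save): blocked_by=1 -> Bad redirect
  - ticket 8 (Export error): blocked_by=NULL -> NULL
  - ticket 9 (Memory leak): blocked_by=4 -> Slow page load

SQL:
SELECT a.title, b.name AS agent, c.title AS blocked_by
FROM tickets a
LEFT JOIN agents b ON a.agent_id = b.id
LEFT JOIN tickets c ON a.blocked_by = c.id

Result:
title          | agent | blocked_by    
---------------+-------+---------------
Bad redirect   | NULL  | NULL          
Wrong total    | Bob   | Bad redirect  
Missing icon   | Ivan  | Bad redirect  
Slow page load | Bob   | NULL          
Wrong timezone | Tina  | Wrong total   
Broken link    | Mia   | NULL          
Crash on save  | Bob   | Bad redirect  
Export error   | Tina  | NULL          
Memory leak    | Ivan  | Slow page load


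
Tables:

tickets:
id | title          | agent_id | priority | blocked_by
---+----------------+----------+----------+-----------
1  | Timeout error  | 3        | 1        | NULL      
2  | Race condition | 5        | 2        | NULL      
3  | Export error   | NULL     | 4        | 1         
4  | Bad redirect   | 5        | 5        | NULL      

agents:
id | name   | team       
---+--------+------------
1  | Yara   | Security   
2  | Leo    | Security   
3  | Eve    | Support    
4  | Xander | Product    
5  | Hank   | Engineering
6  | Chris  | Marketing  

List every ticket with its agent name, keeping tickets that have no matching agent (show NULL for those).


LEFT JOIN keeps every row from tickets (the left table); where agent_id has no match in agents, the agent columns become NULL. Walk through each ticket:
  - ticket 1 (Timeout error): agent_id=3 -> matches Eve
  - ticket 2 (Race condition): agent_id=5 -> matches Hank
  - ticket 3 (Export error): agent_id=NULL, no match -> kept with NULL
  - ticket 4 (Bad redirect): agent_id=5 -> matches Hank
All 4 rows appear; 1 has NULL agent.

SQL:
SELECT a.title, b.name AS agent
FROM tickets a
LEFT JOIN agents b ON a.agent_id = b.id

Result:
title          | agent
---------------+------
Timeout error  | Eve  
Race condition | Hank 
Export error   | NULL 
Bad redirect   | Hank 


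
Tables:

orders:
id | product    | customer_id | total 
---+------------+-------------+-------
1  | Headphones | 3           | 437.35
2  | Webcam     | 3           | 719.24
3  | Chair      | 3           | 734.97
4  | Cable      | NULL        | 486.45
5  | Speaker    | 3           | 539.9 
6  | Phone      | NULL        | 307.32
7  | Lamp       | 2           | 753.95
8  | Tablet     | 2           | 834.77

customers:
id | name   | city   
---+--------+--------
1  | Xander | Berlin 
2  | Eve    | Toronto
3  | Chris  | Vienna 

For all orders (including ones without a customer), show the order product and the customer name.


LEFT JOIN keeps every row from orders (the left table); where customer_id has no match in customers, the customer columns become NULL. Walk through each order:
  - order 1 (Headphones): customer_id=3 -> matches Chris
  - order 2 (Webcam): customer_id=3 -> matches Chris
  - order 3 (Chair): customer_id=3 -> matches Chris
  - order 4 (Cable): customer_id=NULL, no match -> kept with NULL
  - order 5 (Speaker): customer_id=3 -> matches Chris
  - order 6 (Phone): customer_id=NULL, no match -> kept with NULL
  - order 7 (Lamp): customer_id=2 -> matches Eve
  - order 8 (Tablet): customer_id=2 -> matches Eve
All 8 rows appear; 2 have NULL customer.

SQL:
SELECT a.product, b.name AS customer
FROM orders a
LEFT JOIN customers b ON a.customer_id = b.id

Result:
product    | customer
-----------+---------
Headphones | Chris   
Webcam     | Chris   
Chair      | Chris   
Cable      | NULL    
Speaker    | Chris   
Phone      | NULL    
Lamp       | Eve     
Tablet     | Eve     


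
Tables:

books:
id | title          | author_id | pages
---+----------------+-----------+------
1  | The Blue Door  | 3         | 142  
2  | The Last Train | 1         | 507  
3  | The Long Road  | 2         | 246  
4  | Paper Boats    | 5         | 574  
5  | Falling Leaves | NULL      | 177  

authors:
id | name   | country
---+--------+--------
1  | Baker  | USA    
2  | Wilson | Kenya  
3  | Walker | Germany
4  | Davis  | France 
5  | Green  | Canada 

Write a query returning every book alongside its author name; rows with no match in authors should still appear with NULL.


LEFT JOIN keeps every row from books (the left table); where author_id has no match in authors, the author columns become NULL. Walk through each book:
  - book 1 (The Blue Door): author_id=3 -> matches Walker
  - book 2 (The Last Train): author_id=1 -> matches Baker
  - book 3 (The Long Road): author_id=2 -> matches Wilson
  - book 4 (Paper Boats): author_id=5 -> matches Green
  - book 5 (Falling Leaves): author_id=NULL, no match -> kept with NULL
All 5 rows appear; 1 has NULL author.

SQL:
SELECT a.title, b.name AS author
FROM books a
LEFT JOIN authors b ON a.author_id = b.id

Result:
title          | author
---------------+-------
The Blue Door  | Walker
The Last Train | Baker 
The Long Road  | Wilson
Paper Boats    | Green 
Falling Leaves | NULL  


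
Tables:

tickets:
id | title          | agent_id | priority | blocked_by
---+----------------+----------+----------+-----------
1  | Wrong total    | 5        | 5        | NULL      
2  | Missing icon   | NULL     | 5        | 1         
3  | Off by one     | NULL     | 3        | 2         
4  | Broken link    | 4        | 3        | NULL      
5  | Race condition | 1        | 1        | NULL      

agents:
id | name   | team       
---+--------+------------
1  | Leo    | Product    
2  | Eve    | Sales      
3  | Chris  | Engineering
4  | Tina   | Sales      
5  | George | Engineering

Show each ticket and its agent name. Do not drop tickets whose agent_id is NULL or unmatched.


LEFT JOIN keeps every row from tickets (the left table); where agent_id has no match in agents, the agent columns become NULL. Walk through each ticket:
  - ticket 1 (Wrong total): agent_id=5 -> matches George
  - ticket 2 (Missing icon): agent_id=NULL, no match -> kept with NULL
  - ticket 3 (Off by one): agent_id=NULL, no match -> kept with NULL
  - ticket 4 (Broken link): agent_id=4 -> matches Tina
  - ticket 5 (Race condition): agent_id=1 -> matches Leo
All 5 rows appear; 2 have NULL agent.

SQL:
SELECT a.title, b.name AS agent
FROM tickets a
LEFT JOIN agents b ON a.agent_id = b.id

Result:
title          | agent 
---------------+-------
Wrong total    | George
Missing icon   | NULL  
Off by one     | NULL  
Broken link    | Tina  
Race condition | Leo   


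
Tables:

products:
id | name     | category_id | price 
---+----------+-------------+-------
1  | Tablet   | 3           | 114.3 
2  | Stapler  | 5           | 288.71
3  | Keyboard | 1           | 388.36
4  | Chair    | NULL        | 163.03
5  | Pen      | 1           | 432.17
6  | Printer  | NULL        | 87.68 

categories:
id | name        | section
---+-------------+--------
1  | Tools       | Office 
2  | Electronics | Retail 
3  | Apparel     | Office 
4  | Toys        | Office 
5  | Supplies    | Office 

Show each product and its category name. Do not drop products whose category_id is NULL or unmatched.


LEFT JOIN keeps every row from products (the left table); where category_id has no match in categories, the category columns become NULL. Walk through each product:
  - product 1 (Tablet): category_id=3 -> matches Apparel
  - product 2 (Stapler): category_id=5 -> matches Supplies
  - product 3 (Keyboard): category_id=1 -> matches Tools
  - product 4 (Chair): category_id=NULL, no match -> kept with NULL
  - product 5 (Pen): category_id=1 -> matches Tools
  - product 6 (Printer): category_id=NULL, no match -> kept with NULL
All 6 rows appear; 2 have NULL category.

SQL:
SELECT a.name, b.name AS category
FROM products a
LEFT JOIN categories b ON a.category_id = b.id

Result:
name     | category
---------+---------
Tablet   | Apparel 
Stapler  | Supplies
Keyboard | Tools   
Chair    | NULL    
Pen      | Tools   
Printer  | NULL    


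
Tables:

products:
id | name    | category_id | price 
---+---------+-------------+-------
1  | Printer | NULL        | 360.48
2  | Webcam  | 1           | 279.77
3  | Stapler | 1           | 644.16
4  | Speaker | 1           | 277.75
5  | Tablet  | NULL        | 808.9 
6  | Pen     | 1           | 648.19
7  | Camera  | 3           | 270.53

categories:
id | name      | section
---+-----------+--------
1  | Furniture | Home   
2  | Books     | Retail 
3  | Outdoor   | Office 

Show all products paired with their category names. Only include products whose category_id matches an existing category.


INNER JOIN keeps only products rows whose category_id matches an id in categories. Walk through each product:
  - product 1 (Printer): category_id=NULL, no match -> dropped
  - product 2 (Webcam): category_id=1 -> matches Furniture
  - product 3 (Stapler): category_id=1 -> matches Furniture
  - product 4 (Speaker): category_id=1 -> matches Furniture
  - product 5 (Tablet): category_id=NULL, no match -> dropped
  - product 6 (Pen): category_id=1 -> matches Furniture
  - product 7 (Camera): category_id=3 -> matches Outdoor
So 2 of 7 rows are dropped.

SQL:
SELECT a.name, b.name AS category
FROM products a
INNER JOIN categories b ON a.category_id = b.id

Result:
name    | category 
--------+----------
Webcam  | Furniture
Stapler | Furniture
Speaker | Furniture
Pen     | Furniture
Camera  | Outdoor  


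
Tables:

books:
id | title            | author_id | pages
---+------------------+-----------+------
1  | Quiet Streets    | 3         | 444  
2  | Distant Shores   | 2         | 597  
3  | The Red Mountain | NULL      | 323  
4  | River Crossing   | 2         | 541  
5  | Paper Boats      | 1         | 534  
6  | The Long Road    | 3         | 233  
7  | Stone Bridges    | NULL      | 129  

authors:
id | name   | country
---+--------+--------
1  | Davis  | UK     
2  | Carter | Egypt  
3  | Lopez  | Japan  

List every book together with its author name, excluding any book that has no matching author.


INNER JOIN keeps only books rows whose author_id matches an id in authors. Walk through each book:
  - book 1 (Quiet Streets): author_id=3 -> matches Lopez
  - book 2 (Distant Shores): author_id=2 -> matches Carter
  - book 3 (The Red Mountain): author_id=NULL, no match -> dropped
  - book 4 (River Crossing): author_id=2 -> matches Carter
  - book 5 (Paper Boats): author_id=1 -> matches Davis
  - book 6 (The Long Road): author_id=3 -> matches Lopez
  - book 7 (Stone Bridges): author_id=NULL, no match -> dropped
So 2 of 7 rows are dropped.

SQL:
SELECT a.title, b.name AS author
FROM books a
INNER JOIN authors b ON a.author_id = b.id

Result:
title          | author
---------------+-------
Quiet Streets  | Lopez 
Distant Shores | Carter
River Crossing | Carter
Paper Boats    | Davis 
The Long Road  | Lopez 


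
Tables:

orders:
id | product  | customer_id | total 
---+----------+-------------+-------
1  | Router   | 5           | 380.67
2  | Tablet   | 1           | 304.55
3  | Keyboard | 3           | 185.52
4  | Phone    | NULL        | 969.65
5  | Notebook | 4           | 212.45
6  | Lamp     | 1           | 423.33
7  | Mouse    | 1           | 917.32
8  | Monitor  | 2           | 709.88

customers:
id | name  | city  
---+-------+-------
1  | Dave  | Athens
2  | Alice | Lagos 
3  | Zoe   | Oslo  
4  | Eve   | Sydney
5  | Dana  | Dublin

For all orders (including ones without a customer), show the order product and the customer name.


LEFT JOIN keeps every row from orders (the left table); where customer_id has no match in customers, the customer columns become NULL. Walk through each order:
  - order 1 (Router): customer_id=5 -> matches Dana
  - order 2 (Tablet): customer_id=1 -> matches Dave
  - order 3 (Keyboard): customer_id=3 -> matches Zoe
  - order 4 (Phone): customer_id=NULL, no match -> kept with NULL
  - order 5 (Notebook): customer_id=4 -> matches Eve
  - order 6 (Lamp): customer_id=1 -> matches Dave
  - order 7 (Mouse): customer_id=1 -> matches Dave
  - order 8 (Monitor): customer_id=2 -> matches Alice
All 8 rows appear; 1 has NULL customer.

SQL:
SELECT a.product, b.name AS customer
FROM orders a
LEFT JOIN customers b ON a.customer_id = b.id

Result:
product  | customer
---------+---------
Router   | Dana    
Tablet   | Dave    
Keyboard | Zoe     
Phone    | NULL    
Notebook | Eve     
Lamp     | Dave    
Mouse    | Dave    
Monitor  | Alice   


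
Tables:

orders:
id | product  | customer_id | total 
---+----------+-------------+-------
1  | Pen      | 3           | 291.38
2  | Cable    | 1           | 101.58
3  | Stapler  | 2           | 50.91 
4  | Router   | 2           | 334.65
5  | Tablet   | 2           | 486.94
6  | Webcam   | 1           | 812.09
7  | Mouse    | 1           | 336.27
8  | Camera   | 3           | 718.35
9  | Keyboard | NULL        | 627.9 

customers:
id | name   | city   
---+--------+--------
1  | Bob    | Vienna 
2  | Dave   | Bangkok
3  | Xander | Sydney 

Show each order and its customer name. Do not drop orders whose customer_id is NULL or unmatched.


LEFT JOIN keeps every row from orders (the left table); where customer_id has no match in customers, the customer columns become NULL. Walk through each order:
  - order 1 (Pen): customer_id=3 -> matches Xander
  - order 2 (Cable): customer_id=1 -> matches Bob
  - order 3 (Stapler): customer_id=2 -> matches Dave
  - order 4 (Router): customer_id=2 -> matches Dave
  - order 5 (Tablet): customer_id=2 -> matches Dave
  - order 6 (Webcam): customer_id=1 -> matches Bob
  - order 7 (Mouse): customer_id=1 -> matches Bob
  - order 8 (Camera): customer_id=3 -> matches Xander
  - order 9 (Keyboard): customer_id=NULL, no match -> kept with NULL
All 9 rows appear; 1 has NULL customer.

SQL:
SELECT a.product, b.name AS customer
FROM orders a
LEFT JOIN customers b ON a.customer_id = b.id

Result:
product  | customer
---------+---------
Pen      | Xander  
Cable    | Bob     
Stapler  | Dave    
Router   | Dave    
Tablet   | Dave    
Webcam   | Bob     
Mouse    | Bob     
Camera   | Xander  
Keyboard | NULL    


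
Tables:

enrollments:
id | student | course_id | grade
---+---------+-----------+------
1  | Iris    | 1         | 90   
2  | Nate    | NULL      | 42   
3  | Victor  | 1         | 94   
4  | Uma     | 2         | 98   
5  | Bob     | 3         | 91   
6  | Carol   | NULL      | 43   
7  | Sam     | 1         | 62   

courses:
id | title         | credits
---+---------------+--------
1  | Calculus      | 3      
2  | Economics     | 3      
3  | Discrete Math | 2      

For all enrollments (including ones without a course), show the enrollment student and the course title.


LEFT JOIN keeps every row from enrollments (the left table); where course_id has no match in courses, the course columns become NULL. Walk through each enrollment:
  - enrollment 1 (Iris): course_id=1 -> matches Calculus
  - enrollment 2 (Nate): course_id=NULL, no match -> kept with NULL
  - enrollment 3 (Victor): course_id=1 -> matches Calculus
  - enrollment 4 (Uma): course_id=2 -> matches Economics
  - enrollment 5 (Bob): course_id=3 -> matches Discrete Math
  - enrollment 6 (Carol): course_id=NULL, no match -> kept with NULL
  - enrollment 7 (Sam): course_id=1 -> matches Calculus
All 7 rows appear; 2 have NULL course.

SQL:
SELECT a.student, b.title AS course
FROM enrollments a
LEFT JOIN courses b ON a.course_id = b.id

Result:
student | course       
--------+--------------
Iris    | Calculus     
Nate    | NULL         
Victor  | Calculus     
Uma     | Economics    
Bob     | Discrete Math
Carol   | NULL         
Sam     | Calculus     


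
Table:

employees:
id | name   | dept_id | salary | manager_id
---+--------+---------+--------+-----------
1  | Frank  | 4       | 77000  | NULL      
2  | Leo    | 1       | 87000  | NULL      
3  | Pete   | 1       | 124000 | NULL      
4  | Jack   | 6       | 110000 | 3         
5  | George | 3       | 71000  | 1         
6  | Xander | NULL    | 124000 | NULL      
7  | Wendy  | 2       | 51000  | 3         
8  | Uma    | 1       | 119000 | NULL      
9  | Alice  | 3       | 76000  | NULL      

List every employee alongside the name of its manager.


This is a self-join: employees is joined to a second copy of itself, matching each row's manager_id to another row's id. Use LEFT JOIN so rows with manager_id=NULL are kept.
  - employee 1 (Frank): manager_id=NULL -> NULL
  - employee 2 (Leo): manager_id=NULL -> NULL
  - employee 3 (Pete): manager_id=NULL -> NULL
  - employee 4 (Jack): manager_id=3 -> Pete
  - employee 5 (George): manager_id=1 -> Frank
  - employee 6 (Xander): manager_id=NULL -> NULL
  - employee 7 (Wendy): manager_id=3 -> Pete
  - employee 8 (Uma): manager_id=NULL -> NULL
  - employee 9 (Alice): manager_id=NULL -> NULL

SQL:
SELECT a.name AS item, b.name AS manager
FROM employees a
LEFT JOIN employees b ON a.manager_id = b.id

Result:
item   | manager
-------+--------
Frank  | NULL   
Leo    | NULL   
Pete   | NULL   
Jack   | Pete   
George | Frank  
Xander | NULL   
Wendy  | Pete   
Uma    | NULL   
Alice  | NULL   


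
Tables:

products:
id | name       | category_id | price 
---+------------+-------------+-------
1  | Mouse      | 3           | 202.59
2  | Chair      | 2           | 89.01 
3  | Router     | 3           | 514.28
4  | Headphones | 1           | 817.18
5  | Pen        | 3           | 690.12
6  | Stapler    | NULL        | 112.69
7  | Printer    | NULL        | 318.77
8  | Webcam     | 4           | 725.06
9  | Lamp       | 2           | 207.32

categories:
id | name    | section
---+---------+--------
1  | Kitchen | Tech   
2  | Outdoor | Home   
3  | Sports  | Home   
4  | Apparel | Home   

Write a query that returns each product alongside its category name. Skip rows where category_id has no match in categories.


INNER JOIN keeps only products rows whose category_id matches an id in categories. Walk through each product:
  - product 1 (Mouse): category_id=3 -> matches Sports
  - product 2 (Chair): category_id=2 -> matches Outdoor
  - product 3 (Router): category_id=3 -> matches Sports
  - product 4 (Headphones): category_id=1 -> matches Kitchen
  - product 5 (Pen): category_id=3 -> matches Sports
  - product 6 (Stapler): category_id=NULL, no match -> dropped
  - product 7 (Printer): category_id=NULL, no match -> dropped
  - product 8 (Webcam): category_id=4 -> matches Apparel
  - product 9 (Lamp): category_id=2 -> matches Outdoor
So 2 of 9 rows are dropped.

SQL:
SELECT a.name, b.name AS category
FROM products a
INNER JOIN categories b ON a.category_id = b.id

Result:
name       | category
-----------+---------
Mouse      | Sports  
Chair      | Outdoor 
Router     | Sports  
Headphones | Kitchen 
Pen        | Sports  
Webcam     | Apparel 
Lamp       | Outdoor 


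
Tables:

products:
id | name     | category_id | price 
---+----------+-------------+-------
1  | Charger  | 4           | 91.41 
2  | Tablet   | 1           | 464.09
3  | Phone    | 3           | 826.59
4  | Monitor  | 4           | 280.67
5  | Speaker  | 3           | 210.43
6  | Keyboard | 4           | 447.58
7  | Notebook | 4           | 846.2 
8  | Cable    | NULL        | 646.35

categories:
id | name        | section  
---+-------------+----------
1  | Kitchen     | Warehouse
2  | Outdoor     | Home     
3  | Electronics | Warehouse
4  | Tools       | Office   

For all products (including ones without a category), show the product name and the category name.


LEFT JOIN keeps every row from products (the left table); where category_id has no match in categories, the category columns become NULL. Walk through each product:
  - product 1 (Charger): category_id=4 -> matches Tools
  - product 2 (Tablet): category_id=1 -> matches Kitchen
  - product 3 (Phone): category_id=3 -> matches Electronics
  - product 4 (Monitor): category_id=4 -> matches Tools
  - product 5 (Speaker): category_id=3 -> matches Electronics
  - product 6 (Keyboard): category_id=4 -> matches Tools
  - product 7 (Notebook): category_id=4 -> matches Tools
  - product 8 (Cable): category_id=NULL, no match -> kept with NULL
All 8 rows appear; 1 has NULL category.

SQL:
SELECT a.name, b.name AS category
FROM products a
LEFT JOIN categories b ON a.category_id = b.id

Result:
name     | category   
---------+------------
Charger  | Tools      
Tablet   | Kitchen    
Phone    | Electronics
Monitor  | Tools      
Speaker  | Electronics
Keyboard | Tools      
Notebook | Tools      
Cable    | NULL       


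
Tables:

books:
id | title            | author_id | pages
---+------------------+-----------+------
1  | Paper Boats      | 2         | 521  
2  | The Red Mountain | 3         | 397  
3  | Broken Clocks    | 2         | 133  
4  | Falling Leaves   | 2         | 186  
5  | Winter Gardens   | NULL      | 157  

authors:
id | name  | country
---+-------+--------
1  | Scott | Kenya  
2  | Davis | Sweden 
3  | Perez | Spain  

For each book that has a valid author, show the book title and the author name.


INNER JOIN keeps only books rows whose author_id matches an id in authors. Walk through each book:
  - book 1 (Paper Boats): author_id=2 -> matches Davis
  - book 2 (The Red Mountain): author_id=3 -> matches Perez
  - book 3 (Broken Clocks): author_id=2 -> matches Davis
  - book 4 (Falling Leaves): author_id=2 -> matches Davis
  - book 5 (Winter Gardens): author_id=NULL, no match -> dropped
So 1 of 5 rows is dropped.

SQL:
SELECT a.title, b.name AS author
FROM books a
INNER JOIN authors b ON a.author_id = b.id

Result:
title            | author
-----------------+-------
Paper Boats      | Davis 
The Red Mountain | Perez 
Broken Clocks    | Davis 
Falling Leaves   | Davis 


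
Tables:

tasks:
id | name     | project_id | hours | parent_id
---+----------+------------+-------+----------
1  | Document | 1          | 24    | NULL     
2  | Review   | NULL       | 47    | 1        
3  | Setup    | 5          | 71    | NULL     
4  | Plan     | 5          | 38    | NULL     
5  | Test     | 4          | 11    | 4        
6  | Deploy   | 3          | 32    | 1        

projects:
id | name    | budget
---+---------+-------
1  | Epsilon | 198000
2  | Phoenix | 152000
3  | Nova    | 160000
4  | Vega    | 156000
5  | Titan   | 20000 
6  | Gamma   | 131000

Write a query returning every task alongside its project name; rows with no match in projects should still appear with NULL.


LEFT JOIN keeps every row from tasks (the left table); where project_id has no match in projects, the project columns become NULL. Walk through each task:
  - task 1 (Document): project_id=1 -> matches Epsilon
  - task 2 (Review): project_id=NULL, no match -> kept with NULL
  - task 3 (Setup): project_id=5 -> matches Titan
  - task 4 (Plan): project_id=5 -> matches Titan
  - task 5 (Test): project_id=4 -> matches Vega
  - task 6 (Deploy): project_id=3 -> matches Nova
All 6 rows appear; 1 has NULL project.

SQL:
SELECT a.name, b.name AS project
FROM tasks a
LEFT JOIN projects b ON a.project_id = b.id

Result:
name     | project
---------+--------
Document | Epsilon
Review   | NULL   
Setup    | Titan  
Plan     | Titan  
Test     | Vega   
Deploy   | Nova   


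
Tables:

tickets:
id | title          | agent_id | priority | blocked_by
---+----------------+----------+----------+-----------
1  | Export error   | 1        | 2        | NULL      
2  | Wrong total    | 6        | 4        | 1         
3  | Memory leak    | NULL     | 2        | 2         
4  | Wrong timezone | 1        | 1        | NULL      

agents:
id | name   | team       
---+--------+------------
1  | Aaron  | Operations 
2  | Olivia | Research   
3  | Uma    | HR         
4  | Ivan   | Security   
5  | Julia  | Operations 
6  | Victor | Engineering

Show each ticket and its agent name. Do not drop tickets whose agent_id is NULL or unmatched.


LEFT JOIN keeps every row from tickets (the left table); where agent_id has no match in agents, the agent columns become NULL. Walk through each ticket:
  - ticket 1 (Export error): agent_id=1 -> matches Aaron
  - ticket 2 (Wrong total): agent_id=6 -> matches Victor
  - ticket 3 (Memory leak): agent_id=NULL, no match -> kept with NULL
  - ticket 4 (Wrong timezone): agent_id=1 -> matches Aaron
All 4 rows appear; 1 has NULL agent.

SQL:
SELECT a.title, b.name AS agent
FROM tickets a
LEFT JOIN agents b ON a.agent_id = b.id

Result:
title          | agent 
---------------+-------
Export error   | Aaron 
Wrong total    | Victor
Memory leak    | NULL  
Wrong timezone | Aaron 


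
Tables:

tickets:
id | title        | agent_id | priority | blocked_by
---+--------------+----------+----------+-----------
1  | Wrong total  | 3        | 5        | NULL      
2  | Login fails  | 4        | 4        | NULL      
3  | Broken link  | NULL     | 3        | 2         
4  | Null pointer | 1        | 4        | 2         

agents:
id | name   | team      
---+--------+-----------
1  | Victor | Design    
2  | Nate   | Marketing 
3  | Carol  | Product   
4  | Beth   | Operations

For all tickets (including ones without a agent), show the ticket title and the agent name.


LEFT JOIN keeps every row from tickets (the left table); where agent_id has no match in agents, the agent columns become NULL. Walk through each ticket:
  - ticket 1 (Wrong total): agent_id=3 -> matches Carol
  - ticket 2 (Login fails): agent_id=4 -> matches Beth
  - ticket 3 (Broken link): agent_id=NULL, no match -> kept with NULL
  - ticket 4 (Null pointer): agent_id=1 -> matches Victor
All 4 rows appear; 1 has NULL agent.

SQL:
SELECT a.title, b.name AS agent
FROM tickets a
LEFT JOIN agents b ON a.agent_id = b.id

Result:
title        | agent 
-------------+-------
Wrong total  | Carol 
Login fails  | Beth  
Broken link  | NULL  
Null pointer | Victor


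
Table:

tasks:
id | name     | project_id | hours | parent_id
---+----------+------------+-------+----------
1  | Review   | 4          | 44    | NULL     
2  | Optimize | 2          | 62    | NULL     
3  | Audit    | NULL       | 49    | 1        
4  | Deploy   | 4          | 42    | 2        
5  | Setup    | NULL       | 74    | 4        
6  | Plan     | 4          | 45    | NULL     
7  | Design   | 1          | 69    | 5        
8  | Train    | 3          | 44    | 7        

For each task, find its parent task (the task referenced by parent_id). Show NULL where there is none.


This is a self-join: tasks is joined to a second copy of itself, matching each row's parent_id to another row's id. Use LEFT JOIN so rows with parent_id=NULL are kept.
  - task 1 (Review): parent_id=NULL -> NULL
  - task 2 (Optimize): parent_id=NULL -> NULL
  - task 3 (Audit): parent_id=1 -> Review
  - task 4 (Deploy): parent_id=2 -> Optimize
  - task 5 (Setup): parent_id=4 -> Deploy
  - task 6 (Plan): parent_id=NULL -> NULL
  - task 7 (Design): parent_id=5 -> Setup
  - task 8 (Train): parent_id=7 -> Design

SQL:
SELECT a.name AS item, b.name AS parent
FROM tasks a
LEFT JOIN tasks b ON a.parent_id = b.id

Result:
item     | parent  
---------+---------
Review   | NULL    
Optimize | NULL    
Audit    | Review  
Deploy   | Optimize
Setup    | Deploy  
Plan     | NULL    
Design   | Setup   
Train    | Design  
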